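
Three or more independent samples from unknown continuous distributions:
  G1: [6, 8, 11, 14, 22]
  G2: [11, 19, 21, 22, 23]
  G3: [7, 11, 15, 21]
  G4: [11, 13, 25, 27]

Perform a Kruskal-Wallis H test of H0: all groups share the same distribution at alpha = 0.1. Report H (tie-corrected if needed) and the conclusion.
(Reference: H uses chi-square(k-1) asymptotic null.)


Step 1: Combine all N = 18 observations and assign midranks.
sorted (value, group, rank): (6,G1,1), (7,G3,2), (8,G1,3), (11,G1,5.5), (11,G2,5.5), (11,G3,5.5), (11,G4,5.5), (13,G4,8), (14,G1,9), (15,G3,10), (19,G2,11), (21,G2,12.5), (21,G3,12.5), (22,G1,14.5), (22,G2,14.5), (23,G2,16), (25,G4,17), (27,G4,18)
Step 2: Sum ranks within each group.
R_1 = 33 (n_1 = 5)
R_2 = 59.5 (n_2 = 5)
R_3 = 30 (n_3 = 4)
R_4 = 48.5 (n_4 = 4)
Step 3: H = 12/(N(N+1)) * sum(R_i^2/n_i) - 3(N+1)
     = 12/(18*19) * (33^2/5 + 59.5^2/5 + 30^2/4 + 48.5^2/4) - 3*19
     = 0.035088 * 1738.91 - 57
     = 4.014474.
Step 4: Ties present; correction factor C = 1 - 72/(18^3 - 18) = 0.987616. Corrected H = 4.014474 / 0.987616 = 4.064812.
Step 5: Under H0, H ~ chi^2(3); p-value = 0.254550.
Step 6: alpha = 0.1. fail to reject H0.

H = 4.0648, df = 3, p = 0.254550, fail to reject H0.


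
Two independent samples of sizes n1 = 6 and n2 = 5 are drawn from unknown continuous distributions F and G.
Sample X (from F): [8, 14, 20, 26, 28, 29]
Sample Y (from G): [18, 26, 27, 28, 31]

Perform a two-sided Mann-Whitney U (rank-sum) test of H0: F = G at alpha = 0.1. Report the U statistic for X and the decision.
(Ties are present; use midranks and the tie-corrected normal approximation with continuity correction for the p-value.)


Step 1: Combine and sort all 11 observations; assign midranks.
sorted (value, group): (8,X), (14,X), (18,Y), (20,X), (26,X), (26,Y), (27,Y), (28,X), (28,Y), (29,X), (31,Y)
ranks: 8->1, 14->2, 18->3, 20->4, 26->5.5, 26->5.5, 27->7, 28->8.5, 28->8.5, 29->10, 31->11
Step 2: Rank sum for X: R1 = 1 + 2 + 4 + 5.5 + 8.5 + 10 = 31.
Step 3: U_X = R1 - n1(n1+1)/2 = 31 - 6*7/2 = 31 - 21 = 10.
       U_Y = n1*n2 - U_X = 30 - 10 = 20.
Step 4: Ties are present, so use the tie-corrected normal approximation (with continuity correction) for the p-value.
Step 5: p-value = 0.409176; compare to alpha = 0.1. fail to reject H0.

U_X = 10, p = 0.409176, fail to reject H0 at alpha = 0.1.


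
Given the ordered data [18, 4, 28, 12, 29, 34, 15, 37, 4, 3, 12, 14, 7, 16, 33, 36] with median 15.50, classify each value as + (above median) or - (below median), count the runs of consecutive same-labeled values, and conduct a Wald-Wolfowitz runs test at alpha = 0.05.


Step 1: Compute median = 15.50; label A = above, B = below.
Labels in order: ABABAABABBBBBAAA  (n_A = 8, n_B = 8)
Step 2: Count runs R = 9.
Step 3: Under H0 (random ordering), E[R] = 2*n_A*n_B/(n_A+n_B) + 1 = 2*8*8/16 + 1 = 9.0000.
        Var[R] = 2*n_A*n_B*(2*n_A*n_B - n_A - n_B) / ((n_A+n_B)^2 * (n_A+n_B-1)) = 14336/3840 = 3.7333.
        SD[R] = 1.9322.
Step 4: R = E[R], so z = 0 with no continuity correction.
Step 5: Two-sided p-value via normal approximation = 2*(1 - Phi(|z|)) = 1.000000.
Step 6: alpha = 0.05. fail to reject H0.

R = 9, z = 0.0000, p = 1.000000, fail to reject H0.


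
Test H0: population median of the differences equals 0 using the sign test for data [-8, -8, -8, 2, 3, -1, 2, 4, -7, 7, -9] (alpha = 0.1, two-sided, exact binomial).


Step 1: Discard zero differences. Original n = 11; n_eff = number of nonzero differences = 11.
Nonzero differences (with sign): -8, -8, -8, +2, +3, -1, +2, +4, -7, +7, -9
Step 2: Count signs: positive = 5, negative = 6.
Step 3: Under H0: P(positive) = 0.5, so the number of positives S ~ Bin(11, 0.5).
Step 4: Two-sided exact p-value = sum of Bin(11,0.5) probabilities at or below the observed probability = 1.000000.
Step 5: alpha = 0.1. fail to reject H0.

n_eff = 11, pos = 5, neg = 6, p = 1.000000, fail to reject H0.


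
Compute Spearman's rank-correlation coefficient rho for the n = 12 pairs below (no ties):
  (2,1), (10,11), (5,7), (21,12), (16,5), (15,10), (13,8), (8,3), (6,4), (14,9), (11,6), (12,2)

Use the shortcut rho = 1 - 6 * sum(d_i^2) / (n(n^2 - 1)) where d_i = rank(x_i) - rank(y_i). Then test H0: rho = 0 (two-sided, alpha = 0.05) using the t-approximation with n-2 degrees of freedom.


Step 1: Rank x and y separately (midranks; no ties here).
rank(x): 2->1, 10->5, 5->2, 21->12, 16->11, 15->10, 13->8, 8->4, 6->3, 14->9, 11->6, 12->7
rank(y): 1->1, 11->11, 7->7, 12->12, 5->5, 10->10, 8->8, 3->3, 4->4, 9->9, 6->6, 2->2
Step 2: d_i = R_x(i) - R_y(i); compute d_i^2.
  (1-1)^2=0, (5-11)^2=36, (2-7)^2=25, (12-12)^2=0, (11-5)^2=36, (10-10)^2=0, (8-8)^2=0, (4-3)^2=1, (3-4)^2=1, (9-9)^2=0, (6-6)^2=0, (7-2)^2=25
sum(d^2) = 124.
Step 3: rho = 1 - 6*124 / (12*(12^2 - 1)) = 1 - 744/1716 = 0.566434.
Step 4: Under H0, t = rho * sqrt((n-2)/(1-rho^2)) = 2.1735 ~ t(10).
Step 5: Two-sided p-value from the t-distribution with 10 df = 0.054842.
Step 6: alpha = 0.05. fail to reject H0.

rho = 0.5664, p = 0.054842, fail to reject H0 at alpha = 0.05.


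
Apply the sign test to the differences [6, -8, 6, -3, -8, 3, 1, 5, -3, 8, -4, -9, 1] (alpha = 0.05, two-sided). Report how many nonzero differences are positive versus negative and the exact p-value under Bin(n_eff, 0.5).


Step 1: Discard zero differences. Original n = 13; n_eff = number of nonzero differences = 13.
Nonzero differences (with sign): +6, -8, +6, -3, -8, +3, +1, +5, -3, +8, -4, -9, +1
Step 2: Count signs: positive = 7, negative = 6.
Step 3: Under H0: P(positive) = 0.5, so the number of positives S ~ Bin(13, 0.5).
Step 4: Two-sided exact p-value = sum of Bin(13,0.5) probabilities at or below the observed probability = 1.000000.
Step 5: alpha = 0.05. fail to reject H0.

n_eff = 13, pos = 7, neg = 6, p = 1.000000, fail to reject H0.


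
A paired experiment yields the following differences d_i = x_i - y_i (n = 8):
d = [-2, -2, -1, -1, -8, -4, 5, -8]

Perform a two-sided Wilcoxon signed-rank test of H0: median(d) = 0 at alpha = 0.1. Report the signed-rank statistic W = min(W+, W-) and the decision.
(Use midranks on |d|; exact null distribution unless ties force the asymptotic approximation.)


Step 1: Drop any zero differences (none here) and take |d_i|.
|d| = [2, 2, 1, 1, 8, 4, 5, 8]
Step 2: Midrank |d_i| (ties get averaged ranks).
ranks: |2|->3.5, |2|->3.5, |1|->1.5, |1|->1.5, |8|->7.5, |4|->5, |5|->6, |8|->7.5
Step 3: Attach original signs; sum ranks with positive sign and with negative sign.
W+ = 6 = 6
W- = 3.5 + 3.5 + 1.5 + 1.5 + 7.5 + 5 + 7.5 = 30
(Check: W+ + W- = 36 should equal n(n+1)/2 = 36.)
Step 4: Test statistic W = min(W+, W-) = 6.
Step 5: Ties in |d|, so use the tie-corrected normal approximation.
        E[W] = n(n+1)/4 = 8*9/4 = 18.
        Tie groups: |d|=1 (t=2), |d|=2 (t=2), |d|=8 (t=2); sum(t^3 - t) = 18.
        Var[W] = n(n+1)(2n+1)/24 - sum(t^3-t)/48 = 1224/24 - 18/48 = 50.625.
        z = (W - E[W]) / sqrt(Var[W]) = (6 - 18) / 7.1151 = -1.6865.
        Two-sided p = 2*Phi(z) = 0.091690.
Step 6: alpha = 0.1. reject H0.

W+ = 6, W- = 30, W = min = 6, p = 0.091690, reject H0.


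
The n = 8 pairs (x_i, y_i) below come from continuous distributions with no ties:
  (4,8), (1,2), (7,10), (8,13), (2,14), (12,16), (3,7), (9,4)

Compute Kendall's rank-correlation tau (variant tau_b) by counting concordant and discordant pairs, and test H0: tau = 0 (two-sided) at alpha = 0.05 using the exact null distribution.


Step 1: Enumerate the 28 unordered pairs (i,j) with i<j and classify each by sign(x_j-x_i) * sign(y_j-y_i).
  (1,2):dx=-3,dy=-6->C; (1,3):dx=+3,dy=+2->C; (1,4):dx=+4,dy=+5->C; (1,5):dx=-2,dy=+6->D
  (1,6):dx=+8,dy=+8->C; (1,7):dx=-1,dy=-1->C; (1,8):dx=+5,dy=-4->D; (2,3):dx=+6,dy=+8->C
  (2,4):dx=+7,dy=+11->C; (2,5):dx=+1,dy=+12->C; (2,6):dx=+11,dy=+14->C; (2,7):dx=+2,dy=+5->C
  (2,8):dx=+8,dy=+2->C; (3,4):dx=+1,dy=+3->C; (3,5):dx=-5,dy=+4->D; (3,6):dx=+5,dy=+6->C
  (3,7):dx=-4,dy=-3->C; (3,8):dx=+2,dy=-6->D; (4,5):dx=-6,dy=+1->D; (4,6):dx=+4,dy=+3->C
  (4,7):dx=-5,dy=-6->C; (4,8):dx=+1,dy=-9->D; (5,6):dx=+10,dy=+2->C; (5,7):dx=+1,dy=-7->D
  (5,8):dx=+7,dy=-10->D; (6,7):dx=-9,dy=-9->C; (6,8):dx=-3,dy=-12->C; (7,8):dx=+6,dy=-3->D
Step 2: C = 19, D = 9, total pairs = 28.
Step 3: tau = (C - D)/(n(n-1)/2) = (19 - 9)/28 = 0.357143.
Step 4: Exact two-sided p-value (enumerate n! = 40320 permutations of y under H0): p = 0.275099.
Step 5: alpha = 0.05. fail to reject H0.

tau_b = 0.3571 (C=19, D=9), p = 0.275099, fail to reject H0.


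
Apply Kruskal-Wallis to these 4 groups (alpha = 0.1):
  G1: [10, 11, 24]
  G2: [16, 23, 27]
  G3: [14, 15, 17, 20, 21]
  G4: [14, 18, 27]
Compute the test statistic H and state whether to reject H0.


Step 1: Combine all N = 14 observations and assign midranks.
sorted (value, group, rank): (10,G1,1), (11,G1,2), (14,G3,3.5), (14,G4,3.5), (15,G3,5), (16,G2,6), (17,G3,7), (18,G4,8), (20,G3,9), (21,G3,10), (23,G2,11), (24,G1,12), (27,G2,13.5), (27,G4,13.5)
Step 2: Sum ranks within each group.
R_1 = 15 (n_1 = 3)
R_2 = 30.5 (n_2 = 3)
R_3 = 34.5 (n_3 = 5)
R_4 = 25 (n_4 = 3)
Step 3: H = 12/(N(N+1)) * sum(R_i^2/n_i) - 3(N+1)
     = 12/(14*15) * (15^2/3 + 30.5^2/3 + 34.5^2/5 + 25^2/3) - 3*15
     = 0.057143 * 831.467 - 45
     = 2.512381.
Step 4: Ties present; correction factor C = 1 - 12/(14^3 - 14) = 0.995604. Corrected H = 2.512381 / 0.995604 = 2.523473.
Step 5: Under H0, H ~ chi^2(3); p-value = 0.471064.
Step 6: alpha = 0.1. fail to reject H0.

H = 2.5235, df = 3, p = 0.471064, fail to reject H0.


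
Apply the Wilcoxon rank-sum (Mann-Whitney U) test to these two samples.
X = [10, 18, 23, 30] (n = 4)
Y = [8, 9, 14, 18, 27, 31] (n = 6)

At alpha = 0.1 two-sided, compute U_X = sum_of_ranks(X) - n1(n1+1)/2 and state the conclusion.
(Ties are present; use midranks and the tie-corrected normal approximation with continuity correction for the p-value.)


Step 1: Combine and sort all 10 observations; assign midranks.
sorted (value, group): (8,Y), (9,Y), (10,X), (14,Y), (18,X), (18,Y), (23,X), (27,Y), (30,X), (31,Y)
ranks: 8->1, 9->2, 10->3, 14->4, 18->5.5, 18->5.5, 23->7, 27->8, 30->9, 31->10
Step 2: Rank sum for X: R1 = 3 + 5.5 + 7 + 9 = 24.5.
Step 3: U_X = R1 - n1(n1+1)/2 = 24.5 - 4*5/2 = 24.5 - 10 = 14.5.
       U_Y = n1*n2 - U_X = 24 - 14.5 = 9.5.
Step 4: Ties are present, so use the tie-corrected normal approximation (with continuity correction) for the p-value.
Step 5: p-value = 0.668870; compare to alpha = 0.1. fail to reject H0.

U_X = 14.5, p = 0.668870, fail to reject H0 at alpha = 0.1.


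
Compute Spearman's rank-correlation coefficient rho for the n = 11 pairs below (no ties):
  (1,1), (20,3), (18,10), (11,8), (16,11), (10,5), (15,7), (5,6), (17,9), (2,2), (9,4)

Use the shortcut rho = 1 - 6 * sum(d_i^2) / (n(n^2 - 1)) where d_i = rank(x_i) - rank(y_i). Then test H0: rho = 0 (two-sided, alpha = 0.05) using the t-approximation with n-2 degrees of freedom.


Step 1: Rank x and y separately (midranks; no ties here).
rank(x): 1->1, 20->11, 18->10, 11->6, 16->8, 10->5, 15->7, 5->3, 17->9, 2->2, 9->4
rank(y): 1->1, 3->3, 10->10, 8->8, 11->11, 5->5, 7->7, 6->6, 9->9, 2->2, 4->4
Step 2: d_i = R_x(i) - R_y(i); compute d_i^2.
  (1-1)^2=0, (11-3)^2=64, (10-10)^2=0, (6-8)^2=4, (8-11)^2=9, (5-5)^2=0, (7-7)^2=0, (3-6)^2=9, (9-9)^2=0, (2-2)^2=0, (4-4)^2=0
sum(d^2) = 86.
Step 3: rho = 1 - 6*86 / (11*(11^2 - 1)) = 1 - 516/1320 = 0.609091.
Step 4: Under H0, t = rho * sqrt((n-2)/(1-rho^2)) = 2.3040 ~ t(9).
Step 5: Two-sided p-value from the t-distribution with 9 df = 0.046696.
Step 6: alpha = 0.05. reject H0.

rho = 0.6091, p = 0.046696, reject H0 at alpha = 0.05.


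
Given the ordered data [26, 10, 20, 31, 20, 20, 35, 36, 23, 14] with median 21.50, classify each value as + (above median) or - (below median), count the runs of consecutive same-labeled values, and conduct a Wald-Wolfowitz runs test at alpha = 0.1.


Step 1: Compute median = 21.50; label A = above, B = below.
Labels in order: ABBABBAAAB  (n_A = 5, n_B = 5)
Step 2: Count runs R = 6.
Step 3: Under H0 (random ordering), E[R] = 2*n_A*n_B/(n_A+n_B) + 1 = 2*5*5/10 + 1 = 6.0000.
        Var[R] = 2*n_A*n_B*(2*n_A*n_B - n_A - n_B) / ((n_A+n_B)^2 * (n_A+n_B-1)) = 2000/900 = 2.2222.
        SD[R] = 1.4907.
Step 4: R = E[R], so z = 0 with no continuity correction.
Step 5: Two-sided p-value via normal approximation = 2*(1 - Phi(|z|)) = 1.000000.
Step 6: alpha = 0.1. fail to reject H0.

R = 6, z = 0.0000, p = 1.000000, fail to reject H0.


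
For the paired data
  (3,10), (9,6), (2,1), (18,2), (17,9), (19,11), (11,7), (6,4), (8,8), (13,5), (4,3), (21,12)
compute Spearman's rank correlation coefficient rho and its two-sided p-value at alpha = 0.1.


Step 1: Rank x and y separately (midranks; no ties here).
rank(x): 3->2, 9->6, 2->1, 18->10, 17->9, 19->11, 11->7, 6->4, 8->5, 13->8, 4->3, 21->12
rank(y): 10->10, 6->6, 1->1, 2->2, 9->9, 11->11, 7->7, 4->4, 8->8, 5->5, 3->3, 12->12
Step 2: d_i = R_x(i) - R_y(i); compute d_i^2.
  (2-10)^2=64, (6-6)^2=0, (1-1)^2=0, (10-2)^2=64, (9-9)^2=0, (11-11)^2=0, (7-7)^2=0, (4-4)^2=0, (5-8)^2=9, (8-5)^2=9, (3-3)^2=0, (12-12)^2=0
sum(d^2) = 146.
Step 3: rho = 1 - 6*146 / (12*(12^2 - 1)) = 1 - 876/1716 = 0.489510.
Step 4: Under H0, t = rho * sqrt((n-2)/(1-rho^2)) = 1.7752 ~ t(10).
Step 5: Two-sided p-value from the t-distribution with 10 df = 0.106252.
Step 6: alpha = 0.1. fail to reject H0.

rho = 0.4895, p = 0.106252, fail to reject H0 at alpha = 0.1.


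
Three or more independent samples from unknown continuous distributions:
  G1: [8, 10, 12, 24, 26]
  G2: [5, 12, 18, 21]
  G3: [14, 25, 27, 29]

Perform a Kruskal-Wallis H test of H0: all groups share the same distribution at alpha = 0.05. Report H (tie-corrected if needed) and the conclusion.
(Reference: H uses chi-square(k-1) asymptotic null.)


Step 1: Combine all N = 13 observations and assign midranks.
sorted (value, group, rank): (5,G2,1), (8,G1,2), (10,G1,3), (12,G1,4.5), (12,G2,4.5), (14,G3,6), (18,G2,7), (21,G2,8), (24,G1,9), (25,G3,10), (26,G1,11), (27,G3,12), (29,G3,13)
Step 2: Sum ranks within each group.
R_1 = 29.5 (n_1 = 5)
R_2 = 20.5 (n_2 = 4)
R_3 = 41 (n_3 = 4)
Step 3: H = 12/(N(N+1)) * sum(R_i^2/n_i) - 3(N+1)
     = 12/(13*14) * (29.5^2/5 + 20.5^2/4 + 41^2/4) - 3*14
     = 0.065934 * 699.362 - 42
     = 4.111813.
Step 4: Ties present; correction factor C = 1 - 6/(13^3 - 13) = 0.997253. Corrected H = 4.111813 / 0.997253 = 4.123140.
Step 5: Under H0, H ~ chi^2(2); p-value = 0.127254.
Step 6: alpha = 0.05. fail to reject H0.

H = 4.1231, df = 2, p = 0.127254, fail to reject H0.


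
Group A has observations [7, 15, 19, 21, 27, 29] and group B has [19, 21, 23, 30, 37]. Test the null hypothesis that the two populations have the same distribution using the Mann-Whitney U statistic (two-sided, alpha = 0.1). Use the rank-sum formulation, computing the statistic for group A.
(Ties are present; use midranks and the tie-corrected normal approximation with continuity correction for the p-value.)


Step 1: Combine and sort all 11 observations; assign midranks.
sorted (value, group): (7,X), (15,X), (19,X), (19,Y), (21,X), (21,Y), (23,Y), (27,X), (29,X), (30,Y), (37,Y)
ranks: 7->1, 15->2, 19->3.5, 19->3.5, 21->5.5, 21->5.5, 23->7, 27->8, 29->9, 30->10, 37->11
Step 2: Rank sum for X: R1 = 1 + 2 + 3.5 + 5.5 + 8 + 9 = 29.
Step 3: U_X = R1 - n1(n1+1)/2 = 29 - 6*7/2 = 29 - 21 = 8.
       U_Y = n1*n2 - U_X = 30 - 8 = 22.
Step 4: Ties are present, so use the tie-corrected normal approximation (with continuity correction) for the p-value.
Step 5: p-value = 0.233197; compare to alpha = 0.1. fail to reject H0.

U_X = 8, p = 0.233197, fail to reject H0 at alpha = 0.1.


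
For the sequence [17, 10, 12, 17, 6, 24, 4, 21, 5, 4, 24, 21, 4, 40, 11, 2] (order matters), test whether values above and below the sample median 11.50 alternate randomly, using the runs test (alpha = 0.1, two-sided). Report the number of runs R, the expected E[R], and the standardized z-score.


Step 1: Compute median = 11.50; label A = above, B = below.
Labels in order: ABAABABABBAABABB  (n_A = 8, n_B = 8)
Step 2: Count runs R = 12.
Step 3: Under H0 (random ordering), E[R] = 2*n_A*n_B/(n_A+n_B) + 1 = 2*8*8/16 + 1 = 9.0000.
        Var[R] = 2*n_A*n_B*(2*n_A*n_B - n_A - n_B) / ((n_A+n_B)^2 * (n_A+n_B-1)) = 14336/3840 = 3.7333.
        SD[R] = 1.9322.
Step 4: Continuity-corrected z = (R - 0.5 - E[R]) / SD[R] = (12 - 0.5 - 9.0000) / 1.9322 = 1.2939.
Step 5: Two-sided p-value via normal approximation = 2*(1 - Phi(|z|)) = 0.195709.
Step 6: alpha = 0.1. fail to reject H0.

R = 12, z = 1.2939, p = 0.195709, fail to reject H0.


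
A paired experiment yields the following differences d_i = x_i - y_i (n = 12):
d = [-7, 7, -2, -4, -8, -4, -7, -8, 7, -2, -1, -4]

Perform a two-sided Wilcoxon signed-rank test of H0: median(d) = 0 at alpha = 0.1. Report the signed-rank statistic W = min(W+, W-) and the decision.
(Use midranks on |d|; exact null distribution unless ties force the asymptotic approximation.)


Step 1: Drop any zero differences (none here) and take |d_i|.
|d| = [7, 7, 2, 4, 8, 4, 7, 8, 7, 2, 1, 4]
Step 2: Midrank |d_i| (ties get averaged ranks).
ranks: |7|->8.5, |7|->8.5, |2|->2.5, |4|->5, |8|->11.5, |4|->5, |7|->8.5, |8|->11.5, |7|->8.5, |2|->2.5, |1|->1, |4|->5
Step 3: Attach original signs; sum ranks with positive sign and with negative sign.
W+ = 8.5 + 8.5 = 17
W- = 8.5 + 2.5 + 5 + 11.5 + 5 + 8.5 + 11.5 + 2.5 + 1 + 5 = 61
(Check: W+ + W- = 78 should equal n(n+1)/2 = 78.)
Step 4: Test statistic W = min(W+, W-) = 17.
Step 5: Ties in |d|, so use the tie-corrected normal approximation.
        E[W] = n(n+1)/4 = 12*13/4 = 39.
        Tie groups: |d|=2 (t=2), |d|=4 (t=3), |d|=7 (t=4), |d|=8 (t=2); sum(t^3 - t) = 96.
        Var[W] = n(n+1)(2n+1)/24 - sum(t^3-t)/48 = 3900/24 - 96/48 = 160.5.
        z = (W - E[W]) / sqrt(Var[W]) = (17 - 39) / 12.6689 = -1.7365.
        Two-sided p = 2*Phi(z) = 0.082468.
Step 6: alpha = 0.1. reject H0.

W+ = 17, W- = 61, W = min = 17, p = 0.082468, reject H0.


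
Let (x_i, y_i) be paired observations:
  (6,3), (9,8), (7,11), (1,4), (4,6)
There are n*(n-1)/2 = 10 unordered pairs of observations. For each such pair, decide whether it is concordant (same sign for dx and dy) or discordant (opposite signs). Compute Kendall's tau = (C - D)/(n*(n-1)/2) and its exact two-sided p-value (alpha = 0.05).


Step 1: Enumerate the 10 unordered pairs (i,j) with i<j and classify each by sign(x_j-x_i) * sign(y_j-y_i).
  (1,2):dx=+3,dy=+5->C; (1,3):dx=+1,dy=+8->C; (1,4):dx=-5,dy=+1->D; (1,5):dx=-2,dy=+3->D
  (2,3):dx=-2,dy=+3->D; (2,4):dx=-8,dy=-4->C; (2,5):dx=-5,dy=-2->C; (3,4):dx=-6,dy=-7->C
  (3,5):dx=-3,dy=-5->C; (4,5):dx=+3,dy=+2->C
Step 2: C = 7, D = 3, total pairs = 10.
Step 3: tau = (C - D)/(n(n-1)/2) = (7 - 3)/10 = 0.400000.
Step 4: Exact two-sided p-value (enumerate n! = 120 permutations of y under H0): p = 0.483333.
Step 5: alpha = 0.05. fail to reject H0.

tau_b = 0.4000 (C=7, D=3), p = 0.483333, fail to reject H0.


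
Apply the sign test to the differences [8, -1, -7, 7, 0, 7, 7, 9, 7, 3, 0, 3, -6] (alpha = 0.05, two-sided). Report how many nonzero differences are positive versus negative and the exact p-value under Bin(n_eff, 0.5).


Step 1: Discard zero differences. Original n = 13; n_eff = number of nonzero differences = 11.
Nonzero differences (with sign): +8, -1, -7, +7, +7, +7, +9, +7, +3, +3, -6
Step 2: Count signs: positive = 8, negative = 3.
Step 3: Under H0: P(positive) = 0.5, so the number of positives S ~ Bin(11, 0.5).
Step 4: Two-sided exact p-value = sum of Bin(11,0.5) probabilities at or below the observed probability = 0.226562.
Step 5: alpha = 0.05. fail to reject H0.

n_eff = 11, pos = 8, neg = 3, p = 0.226562, fail to reject H0.


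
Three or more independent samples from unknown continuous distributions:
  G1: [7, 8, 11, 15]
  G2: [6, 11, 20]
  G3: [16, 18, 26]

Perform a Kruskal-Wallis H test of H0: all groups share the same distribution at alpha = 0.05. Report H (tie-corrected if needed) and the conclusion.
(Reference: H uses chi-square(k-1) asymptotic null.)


Step 1: Combine all N = 10 observations and assign midranks.
sorted (value, group, rank): (6,G2,1), (7,G1,2), (8,G1,3), (11,G1,4.5), (11,G2,4.5), (15,G1,6), (16,G3,7), (18,G3,8), (20,G2,9), (26,G3,10)
Step 2: Sum ranks within each group.
R_1 = 15.5 (n_1 = 4)
R_2 = 14.5 (n_2 = 3)
R_3 = 25 (n_3 = 3)
Step 3: H = 12/(N(N+1)) * sum(R_i^2/n_i) - 3(N+1)
     = 12/(10*11) * (15.5^2/4 + 14.5^2/3 + 25^2/3) - 3*11
     = 0.109091 * 338.479 - 33
     = 3.925000.
Step 4: Ties present; correction factor C = 1 - 6/(10^3 - 10) = 0.993939. Corrected H = 3.925000 / 0.993939 = 3.948933.
Step 5: Under H0, H ~ chi^2(2); p-value = 0.138835.
Step 6: alpha = 0.05. fail to reject H0.

H = 3.9489, df = 2, p = 0.138835, fail to reject H0.


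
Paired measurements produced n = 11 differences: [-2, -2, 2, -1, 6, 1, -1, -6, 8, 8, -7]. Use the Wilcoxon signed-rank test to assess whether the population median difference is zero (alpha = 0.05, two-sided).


Step 1: Drop any zero differences (none here) and take |d_i|.
|d| = [2, 2, 2, 1, 6, 1, 1, 6, 8, 8, 7]
Step 2: Midrank |d_i| (ties get averaged ranks).
ranks: |2|->5, |2|->5, |2|->5, |1|->2, |6|->7.5, |1|->2, |1|->2, |6|->7.5, |8|->10.5, |8|->10.5, |7|->9
Step 3: Attach original signs; sum ranks with positive sign and with negative sign.
W+ = 5 + 7.5 + 2 + 10.5 + 10.5 = 35.5
W- = 5 + 5 + 2 + 2 + 7.5 + 9 = 30.5
(Check: W+ + W- = 66 should equal n(n+1)/2 = 66.)
Step 4: Test statistic W = min(W+, W-) = 30.5.
Step 5: Ties in |d|, so use the tie-corrected normal approximation.
        E[W] = n(n+1)/4 = 11*12/4 = 33.
        Tie groups: |d|=1 (t=3), |d|=2 (t=3), |d|=6 (t=2), |d|=8 (t=2); sum(t^3 - t) = 60.
        Var[W] = n(n+1)(2n+1)/24 - sum(t^3-t)/48 = 3036/24 - 60/48 = 125.25.
        z = (W - E[W]) / sqrt(Var[W]) = (30.5 - 33) / 11.1915 = -0.2234.
        Two-sided p = 2*Phi(z) = 0.823237.
Step 6: alpha = 0.05. fail to reject H0.

W+ = 35.5, W- = 30.5, W = min = 30.5, p = 0.823237, fail to reject H0.


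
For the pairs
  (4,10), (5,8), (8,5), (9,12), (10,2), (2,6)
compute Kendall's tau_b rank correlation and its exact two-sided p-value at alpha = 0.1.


Step 1: Enumerate the 15 unordered pairs (i,j) with i<j and classify each by sign(x_j-x_i) * sign(y_j-y_i).
  (1,2):dx=+1,dy=-2->D; (1,3):dx=+4,dy=-5->D; (1,4):dx=+5,dy=+2->C; (1,5):dx=+6,dy=-8->D
  (1,6):dx=-2,dy=-4->C; (2,3):dx=+3,dy=-3->D; (2,4):dx=+4,dy=+4->C; (2,5):dx=+5,dy=-6->D
  (2,6):dx=-3,dy=-2->C; (3,4):dx=+1,dy=+7->C; (3,5):dx=+2,dy=-3->D; (3,6):dx=-6,dy=+1->D
  (4,5):dx=+1,dy=-10->D; (4,6):dx=-7,dy=-6->C; (5,6):dx=-8,dy=+4->D
Step 2: C = 6, D = 9, total pairs = 15.
Step 3: tau = (C - D)/(n(n-1)/2) = (6 - 9)/15 = -0.200000.
Step 4: Exact two-sided p-value (enumerate n! = 720 permutations of y under H0): p = 0.719444.
Step 5: alpha = 0.1. fail to reject H0.

tau_b = -0.2000 (C=6, D=9), p = 0.719444, fail to reject H0.


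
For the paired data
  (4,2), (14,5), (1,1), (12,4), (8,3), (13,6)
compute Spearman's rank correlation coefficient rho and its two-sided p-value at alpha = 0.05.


Step 1: Rank x and y separately (midranks; no ties here).
rank(x): 4->2, 14->6, 1->1, 12->4, 8->3, 13->5
rank(y): 2->2, 5->5, 1->1, 4->4, 3->3, 6->6
Step 2: d_i = R_x(i) - R_y(i); compute d_i^2.
  (2-2)^2=0, (6-5)^2=1, (1-1)^2=0, (4-4)^2=0, (3-3)^2=0, (5-6)^2=1
sum(d^2) = 2.
Step 3: rho = 1 - 6*2 / (6*(6^2 - 1)) = 1 - 12/210 = 0.942857.
Step 4: Under H0, t = rho * sqrt((n-2)/(1-rho^2)) = 5.6595 ~ t(4).
Step 5: Two-sided p-value from the t-distribution with 4 df = 0.004805.
Step 6: alpha = 0.05. reject H0.

rho = 0.9429, p = 0.004805, reject H0 at alpha = 0.05.


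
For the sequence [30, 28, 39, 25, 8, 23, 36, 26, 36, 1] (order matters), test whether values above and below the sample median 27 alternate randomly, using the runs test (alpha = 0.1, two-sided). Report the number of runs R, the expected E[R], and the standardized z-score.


Step 1: Compute median = 27; label A = above, B = below.
Labels in order: AAABBBABAB  (n_A = 5, n_B = 5)
Step 2: Count runs R = 6.
Step 3: Under H0 (random ordering), E[R] = 2*n_A*n_B/(n_A+n_B) + 1 = 2*5*5/10 + 1 = 6.0000.
        Var[R] = 2*n_A*n_B*(2*n_A*n_B - n_A - n_B) / ((n_A+n_B)^2 * (n_A+n_B-1)) = 2000/900 = 2.2222.
        SD[R] = 1.4907.
Step 4: R = E[R], so z = 0 with no continuity correction.
Step 5: Two-sided p-value via normal approximation = 2*(1 - Phi(|z|)) = 1.000000.
Step 6: alpha = 0.1. fail to reject H0.

R = 6, z = 0.0000, p = 1.000000, fail to reject H0.


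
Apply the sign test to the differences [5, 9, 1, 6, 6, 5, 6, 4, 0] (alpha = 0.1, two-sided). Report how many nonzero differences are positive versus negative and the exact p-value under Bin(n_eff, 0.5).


Step 1: Discard zero differences. Original n = 9; n_eff = number of nonzero differences = 8.
Nonzero differences (with sign): +5, +9, +1, +6, +6, +5, +6, +4
Step 2: Count signs: positive = 8, negative = 0.
Step 3: Under H0: P(positive) = 0.5, so the number of positives S ~ Bin(8, 0.5).
Step 4: Two-sided exact p-value = sum of Bin(8,0.5) probabilities at or below the observed probability = 0.007812.
Step 5: alpha = 0.1. reject H0.

n_eff = 8, pos = 8, neg = 0, p = 0.007812, reject H0.


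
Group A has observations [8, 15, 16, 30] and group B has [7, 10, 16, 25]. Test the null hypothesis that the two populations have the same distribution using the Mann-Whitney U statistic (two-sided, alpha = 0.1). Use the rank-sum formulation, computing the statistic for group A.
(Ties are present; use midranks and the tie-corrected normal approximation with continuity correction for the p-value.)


Step 1: Combine and sort all 8 observations; assign midranks.
sorted (value, group): (7,Y), (8,X), (10,Y), (15,X), (16,X), (16,Y), (25,Y), (30,X)
ranks: 7->1, 8->2, 10->3, 15->4, 16->5.5, 16->5.5, 25->7, 30->8
Step 2: Rank sum for X: R1 = 2 + 4 + 5.5 + 8 = 19.5.
Step 3: U_X = R1 - n1(n1+1)/2 = 19.5 - 4*5/2 = 19.5 - 10 = 9.5.
       U_Y = n1*n2 - U_X = 16 - 9.5 = 6.5.
Step 4: Ties are present, so use the tie-corrected normal approximation (with continuity correction) for the p-value.
Step 5: p-value = 0.771503; compare to alpha = 0.1. fail to reject H0.

U_X = 9.5, p = 0.771503, fail to reject H0 at alpha = 0.1.


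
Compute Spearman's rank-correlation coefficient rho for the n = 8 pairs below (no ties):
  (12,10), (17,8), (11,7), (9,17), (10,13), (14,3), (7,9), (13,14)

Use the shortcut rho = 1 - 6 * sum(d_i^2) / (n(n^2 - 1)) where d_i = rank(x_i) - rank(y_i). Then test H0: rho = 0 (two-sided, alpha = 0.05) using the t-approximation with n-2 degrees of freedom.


Step 1: Rank x and y separately (midranks; no ties here).
rank(x): 12->5, 17->8, 11->4, 9->2, 10->3, 14->7, 7->1, 13->6
rank(y): 10->5, 8->3, 7->2, 17->8, 13->6, 3->1, 9->4, 14->7
Step 2: d_i = R_x(i) - R_y(i); compute d_i^2.
  (5-5)^2=0, (8-3)^2=25, (4-2)^2=4, (2-8)^2=36, (3-6)^2=9, (7-1)^2=36, (1-4)^2=9, (6-7)^2=1
sum(d^2) = 120.
Step 3: rho = 1 - 6*120 / (8*(8^2 - 1)) = 1 - 720/504 = -0.428571.
Step 4: Under H0, t = rho * sqrt((n-2)/(1-rho^2)) = -1.1619 ~ t(6).
Step 5: Two-sided p-value from the t-distribution with 6 df = 0.289403.
Step 6: alpha = 0.05. fail to reject H0.

rho = -0.4286, p = 0.289403, fail to reject H0 at alpha = 0.05.


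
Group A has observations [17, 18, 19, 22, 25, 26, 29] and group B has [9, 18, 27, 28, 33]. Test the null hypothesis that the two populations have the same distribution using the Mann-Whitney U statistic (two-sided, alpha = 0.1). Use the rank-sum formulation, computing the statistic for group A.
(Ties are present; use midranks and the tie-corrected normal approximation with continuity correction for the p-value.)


Step 1: Combine and sort all 12 observations; assign midranks.
sorted (value, group): (9,Y), (17,X), (18,X), (18,Y), (19,X), (22,X), (25,X), (26,X), (27,Y), (28,Y), (29,X), (33,Y)
ranks: 9->1, 17->2, 18->3.5, 18->3.5, 19->5, 22->6, 25->7, 26->8, 27->9, 28->10, 29->11, 33->12
Step 2: Rank sum for X: R1 = 2 + 3.5 + 5 + 6 + 7 + 8 + 11 = 42.5.
Step 3: U_X = R1 - n1(n1+1)/2 = 42.5 - 7*8/2 = 42.5 - 28 = 14.5.
       U_Y = n1*n2 - U_X = 35 - 14.5 = 20.5.
Step 4: Ties are present, so use the tie-corrected normal approximation (with continuity correction) for the p-value.
Step 5: p-value = 0.684221; compare to alpha = 0.1. fail to reject H0.

U_X = 14.5, p = 0.684221, fail to reject H0 at alpha = 0.1.


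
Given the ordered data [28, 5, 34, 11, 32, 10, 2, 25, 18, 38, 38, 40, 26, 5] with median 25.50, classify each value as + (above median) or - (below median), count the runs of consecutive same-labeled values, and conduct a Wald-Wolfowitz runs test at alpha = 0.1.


Step 1: Compute median = 25.50; label A = above, B = below.
Labels in order: ABABABBBBAAAAB  (n_A = 7, n_B = 7)
Step 2: Count runs R = 8.
Step 3: Under H0 (random ordering), E[R] = 2*n_A*n_B/(n_A+n_B) + 1 = 2*7*7/14 + 1 = 8.0000.
        Var[R] = 2*n_A*n_B*(2*n_A*n_B - n_A - n_B) / ((n_A+n_B)^2 * (n_A+n_B-1)) = 8232/2548 = 3.2308.
        SD[R] = 1.7974.
Step 4: R = E[R], so z = 0 with no continuity correction.
Step 5: Two-sided p-value via normal approximation = 2*(1 - Phi(|z|)) = 1.000000.
Step 6: alpha = 0.1. fail to reject H0.

R = 8, z = 0.0000, p = 1.000000, fail to reject H0.


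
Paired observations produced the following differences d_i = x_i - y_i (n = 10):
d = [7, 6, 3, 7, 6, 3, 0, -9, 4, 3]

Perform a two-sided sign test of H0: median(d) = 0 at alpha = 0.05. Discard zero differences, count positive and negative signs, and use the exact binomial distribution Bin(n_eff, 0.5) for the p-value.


Step 1: Discard zero differences. Original n = 10; n_eff = number of nonzero differences = 9.
Nonzero differences (with sign): +7, +6, +3, +7, +6, +3, -9, +4, +3
Step 2: Count signs: positive = 8, negative = 1.
Step 3: Under H0: P(positive) = 0.5, so the number of positives S ~ Bin(9, 0.5).
Step 4: Two-sided exact p-value = sum of Bin(9,0.5) probabilities at or below the observed probability = 0.039062.
Step 5: alpha = 0.05. reject H0.

n_eff = 9, pos = 8, neg = 1, p = 0.039062, reject H0.


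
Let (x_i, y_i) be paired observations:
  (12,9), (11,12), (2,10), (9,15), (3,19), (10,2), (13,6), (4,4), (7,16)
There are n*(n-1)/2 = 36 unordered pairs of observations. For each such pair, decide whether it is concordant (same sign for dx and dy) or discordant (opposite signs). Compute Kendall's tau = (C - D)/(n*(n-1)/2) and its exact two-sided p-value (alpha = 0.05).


Step 1: Enumerate the 36 unordered pairs (i,j) with i<j and classify each by sign(x_j-x_i) * sign(y_j-y_i).
  (1,2):dx=-1,dy=+3->D; (1,3):dx=-10,dy=+1->D; (1,4):dx=-3,dy=+6->D; (1,5):dx=-9,dy=+10->D
  (1,6):dx=-2,dy=-7->C; (1,7):dx=+1,dy=-3->D; (1,8):dx=-8,dy=-5->C; (1,9):dx=-5,dy=+7->D
  (2,3):dx=-9,dy=-2->C; (2,4):dx=-2,dy=+3->D; (2,5):dx=-8,dy=+7->D; (2,6):dx=-1,dy=-10->C
  (2,7):dx=+2,dy=-6->D; (2,8):dx=-7,dy=-8->C; (2,9):dx=-4,dy=+4->D; (3,4):dx=+7,dy=+5->C
  (3,5):dx=+1,dy=+9->C; (3,6):dx=+8,dy=-8->D; (3,7):dx=+11,dy=-4->D; (3,8):dx=+2,dy=-6->D
  (3,9):dx=+5,dy=+6->C; (4,5):dx=-6,dy=+4->D; (4,6):dx=+1,dy=-13->D; (4,7):dx=+4,dy=-9->D
  (4,8):dx=-5,dy=-11->C; (4,9):dx=-2,dy=+1->D; (5,6):dx=+7,dy=-17->D; (5,7):dx=+10,dy=-13->D
  (5,8):dx=+1,dy=-15->D; (5,9):dx=+4,dy=-3->D; (6,7):dx=+3,dy=+4->C; (6,8):dx=-6,dy=+2->D
  (6,9):dx=-3,dy=+14->D; (7,8):dx=-9,dy=-2->C; (7,9):dx=-6,dy=+10->D; (8,9):dx=+3,dy=+12->C
Step 2: C = 12, D = 24, total pairs = 36.
Step 3: tau = (C - D)/(n(n-1)/2) = (12 - 24)/36 = -0.333333.
Step 4: Exact two-sided p-value (enumerate n! = 362880 permutations of y under H0): p = 0.259518.
Step 5: alpha = 0.05. fail to reject H0.

tau_b = -0.3333 (C=12, D=24), p = 0.259518, fail to reject H0.


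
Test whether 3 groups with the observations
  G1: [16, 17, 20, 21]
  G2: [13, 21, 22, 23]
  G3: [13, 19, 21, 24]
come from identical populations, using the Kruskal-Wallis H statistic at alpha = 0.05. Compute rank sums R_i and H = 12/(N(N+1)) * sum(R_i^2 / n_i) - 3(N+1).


Step 1: Combine all N = 12 observations and assign midranks.
sorted (value, group, rank): (13,G2,1.5), (13,G3,1.5), (16,G1,3), (17,G1,4), (19,G3,5), (20,G1,6), (21,G1,8), (21,G2,8), (21,G3,8), (22,G2,10), (23,G2,11), (24,G3,12)
Step 2: Sum ranks within each group.
R_1 = 21 (n_1 = 4)
R_2 = 30.5 (n_2 = 4)
R_3 = 26.5 (n_3 = 4)
Step 3: H = 12/(N(N+1)) * sum(R_i^2/n_i) - 3(N+1)
     = 12/(12*13) * (21^2/4 + 30.5^2/4 + 26.5^2/4) - 3*13
     = 0.076923 * 518.375 - 39
     = 0.875000.
Step 4: Ties present; correction factor C = 1 - 30/(12^3 - 12) = 0.982517. Corrected H = 0.875000 / 0.982517 = 0.890569.
Step 5: Under H0, H ~ chi^2(2); p-value = 0.640642.
Step 6: alpha = 0.05. fail to reject H0.

H = 0.8906, df = 2, p = 0.640642, fail to reject H0.


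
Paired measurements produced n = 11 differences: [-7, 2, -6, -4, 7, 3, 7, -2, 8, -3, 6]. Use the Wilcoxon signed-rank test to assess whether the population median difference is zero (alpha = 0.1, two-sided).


Step 1: Drop any zero differences (none here) and take |d_i|.
|d| = [7, 2, 6, 4, 7, 3, 7, 2, 8, 3, 6]
Step 2: Midrank |d_i| (ties get averaged ranks).
ranks: |7|->9, |2|->1.5, |6|->6.5, |4|->5, |7|->9, |3|->3.5, |7|->9, |2|->1.5, |8|->11, |3|->3.5, |6|->6.5
Step 3: Attach original signs; sum ranks with positive sign and with negative sign.
W+ = 1.5 + 9 + 3.5 + 9 + 11 + 6.5 = 40.5
W- = 9 + 6.5 + 5 + 1.5 + 3.5 = 25.5
(Check: W+ + W- = 66 should equal n(n+1)/2 = 66.)
Step 4: Test statistic W = min(W+, W-) = 25.5.
Step 5: Ties in |d|, so use the tie-corrected normal approximation.
        E[W] = n(n+1)/4 = 11*12/4 = 33.
        Tie groups: |d|=2 (t=2), |d|=3 (t=2), |d|=6 (t=2), |d|=7 (t=3); sum(t^3 - t) = 42.
        Var[W] = n(n+1)(2n+1)/24 - sum(t^3-t)/48 = 3036/24 - 42/48 = 125.625.
        z = (W - E[W]) / sqrt(Var[W]) = (25.5 - 33) / 11.2083 = -0.6691.
        Two-sided p = 2*Phi(z) = 0.503400.
Step 6: alpha = 0.1. fail to reject H0.

W+ = 40.5, W- = 25.5, W = min = 25.5, p = 0.503400, fail to reject H0.


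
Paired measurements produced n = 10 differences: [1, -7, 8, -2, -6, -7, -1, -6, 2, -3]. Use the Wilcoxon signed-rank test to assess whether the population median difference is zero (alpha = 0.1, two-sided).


Step 1: Drop any zero differences (none here) and take |d_i|.
|d| = [1, 7, 8, 2, 6, 7, 1, 6, 2, 3]
Step 2: Midrank |d_i| (ties get averaged ranks).
ranks: |1|->1.5, |7|->8.5, |8|->10, |2|->3.5, |6|->6.5, |7|->8.5, |1|->1.5, |6|->6.5, |2|->3.5, |3|->5
Step 3: Attach original signs; sum ranks with positive sign and with negative sign.
W+ = 1.5 + 10 + 3.5 = 15
W- = 8.5 + 3.5 + 6.5 + 8.5 + 1.5 + 6.5 + 5 = 40
(Check: W+ + W- = 55 should equal n(n+1)/2 = 55.)
Step 4: Test statistic W = min(W+, W-) = 15.
Step 5: Ties in |d|, so use the tie-corrected normal approximation.
        E[W] = n(n+1)/4 = 10*11/4 = 27.5.
        Tie groups: |d|=1 (t=2), |d|=2 (t=2), |d|=6 (t=2), |d|=7 (t=2); sum(t^3 - t) = 24.
        Var[W] = n(n+1)(2n+1)/24 - sum(t^3-t)/48 = 2310/24 - 24/48 = 95.75.
        z = (W - E[W]) / sqrt(Var[W]) = (15 - 27.5) / 9.7852 = -1.2774.
        Two-sided p = 2*Phi(z) = 0.201447.
Step 6: alpha = 0.1. fail to reject H0.

W+ = 15, W- = 40, W = min = 15, p = 0.201447, fail to reject H0.


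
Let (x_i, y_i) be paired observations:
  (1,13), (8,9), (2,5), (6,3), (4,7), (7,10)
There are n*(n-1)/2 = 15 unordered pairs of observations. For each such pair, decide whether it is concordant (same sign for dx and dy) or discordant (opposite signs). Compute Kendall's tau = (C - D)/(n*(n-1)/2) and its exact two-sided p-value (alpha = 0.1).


Step 1: Enumerate the 15 unordered pairs (i,j) with i<j and classify each by sign(x_j-x_i) * sign(y_j-y_i).
  (1,2):dx=+7,dy=-4->D; (1,3):dx=+1,dy=-8->D; (1,4):dx=+5,dy=-10->D; (1,5):dx=+3,dy=-6->D
  (1,6):dx=+6,dy=-3->D; (2,3):dx=-6,dy=-4->C; (2,4):dx=-2,dy=-6->C; (2,5):dx=-4,dy=-2->C
  (2,6):dx=-1,dy=+1->D; (3,4):dx=+4,dy=-2->D; (3,5):dx=+2,dy=+2->C; (3,6):dx=+5,dy=+5->C
  (4,5):dx=-2,dy=+4->D; (4,6):dx=+1,dy=+7->C; (5,6):dx=+3,dy=+3->C
Step 2: C = 7, D = 8, total pairs = 15.
Step 3: tau = (C - D)/(n(n-1)/2) = (7 - 8)/15 = -0.066667.
Step 4: Exact two-sided p-value (enumerate n! = 720 permutations of y under H0): p = 1.000000.
Step 5: alpha = 0.1. fail to reject H0.

tau_b = -0.0667 (C=7, D=8), p = 1.000000, fail to reject H0.


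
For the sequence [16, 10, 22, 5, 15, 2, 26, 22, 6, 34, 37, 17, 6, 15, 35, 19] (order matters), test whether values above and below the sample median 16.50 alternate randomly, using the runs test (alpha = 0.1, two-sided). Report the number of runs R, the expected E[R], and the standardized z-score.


Step 1: Compute median = 16.50; label A = above, B = below.
Labels in order: BBABBBAABAAABBAA  (n_A = 8, n_B = 8)
Step 2: Count runs R = 8.
Step 3: Under H0 (random ordering), E[R] = 2*n_A*n_B/(n_A+n_B) + 1 = 2*8*8/16 + 1 = 9.0000.
        Var[R] = 2*n_A*n_B*(2*n_A*n_B - n_A - n_B) / ((n_A+n_B)^2 * (n_A+n_B-1)) = 14336/3840 = 3.7333.
        SD[R] = 1.9322.
Step 4: Continuity-corrected z = (R + 0.5 - E[R]) / SD[R] = (8 + 0.5 - 9.0000) / 1.9322 = -0.2588.
Step 5: Two-sided p-value via normal approximation = 2*(1 - Phi(|z|)) = 0.795809.
Step 6: alpha = 0.1. fail to reject H0.

R = 8, z = -0.2588, p = 0.795809, fail to reject H0.


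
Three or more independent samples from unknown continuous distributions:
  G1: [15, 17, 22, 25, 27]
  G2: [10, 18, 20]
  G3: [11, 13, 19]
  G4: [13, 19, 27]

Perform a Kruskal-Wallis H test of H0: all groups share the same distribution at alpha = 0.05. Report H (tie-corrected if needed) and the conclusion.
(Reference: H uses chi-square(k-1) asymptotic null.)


Step 1: Combine all N = 14 observations and assign midranks.
sorted (value, group, rank): (10,G2,1), (11,G3,2), (13,G3,3.5), (13,G4,3.5), (15,G1,5), (17,G1,6), (18,G2,7), (19,G3,8.5), (19,G4,8.5), (20,G2,10), (22,G1,11), (25,G1,12), (27,G1,13.5), (27,G4,13.5)
Step 2: Sum ranks within each group.
R_1 = 47.5 (n_1 = 5)
R_2 = 18 (n_2 = 3)
R_3 = 14 (n_3 = 3)
R_4 = 25.5 (n_4 = 3)
Step 3: H = 12/(N(N+1)) * sum(R_i^2/n_i) - 3(N+1)
     = 12/(14*15) * (47.5^2/5 + 18^2/3 + 14^2/3 + 25.5^2/3) - 3*15
     = 0.057143 * 841.333 - 45
     = 3.076190.
Step 4: Ties present; correction factor C = 1 - 18/(14^3 - 14) = 0.993407. Corrected H = 3.076190 / 0.993407 = 3.096608.
Step 5: Under H0, H ~ chi^2(3); p-value = 0.376969.
Step 6: alpha = 0.05. fail to reject H0.

H = 3.0966, df = 3, p = 0.376969, fail to reject H0.


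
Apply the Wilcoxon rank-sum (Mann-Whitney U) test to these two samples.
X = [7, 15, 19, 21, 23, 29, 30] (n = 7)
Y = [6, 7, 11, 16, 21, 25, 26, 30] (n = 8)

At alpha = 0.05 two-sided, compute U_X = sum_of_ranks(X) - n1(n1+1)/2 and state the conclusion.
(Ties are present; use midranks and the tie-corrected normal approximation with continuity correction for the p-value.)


Step 1: Combine and sort all 15 observations; assign midranks.
sorted (value, group): (6,Y), (7,X), (7,Y), (11,Y), (15,X), (16,Y), (19,X), (21,X), (21,Y), (23,X), (25,Y), (26,Y), (29,X), (30,X), (30,Y)
ranks: 6->1, 7->2.5, 7->2.5, 11->4, 15->5, 16->6, 19->7, 21->8.5, 21->8.5, 23->10, 25->11, 26->12, 29->13, 30->14.5, 30->14.5
Step 2: Rank sum for X: R1 = 2.5 + 5 + 7 + 8.5 + 10 + 13 + 14.5 = 60.5.
Step 3: U_X = R1 - n1(n1+1)/2 = 60.5 - 7*8/2 = 60.5 - 28 = 32.5.
       U_Y = n1*n2 - U_X = 56 - 32.5 = 23.5.
Step 4: Ties are present, so use the tie-corrected normal approximation (with continuity correction) for the p-value.
Step 5: p-value = 0.642537; compare to alpha = 0.05. fail to reject H0.

U_X = 32.5, p = 0.642537, fail to reject H0 at alpha = 0.05.


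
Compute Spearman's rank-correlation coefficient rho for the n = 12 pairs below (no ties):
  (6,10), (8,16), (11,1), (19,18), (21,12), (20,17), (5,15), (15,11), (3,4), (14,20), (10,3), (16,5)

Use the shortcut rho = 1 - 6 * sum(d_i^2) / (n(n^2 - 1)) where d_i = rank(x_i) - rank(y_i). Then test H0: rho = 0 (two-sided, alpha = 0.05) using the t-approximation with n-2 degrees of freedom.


Step 1: Rank x and y separately (midranks; no ties here).
rank(x): 6->3, 8->4, 11->6, 19->10, 21->12, 20->11, 5->2, 15->8, 3->1, 14->7, 10->5, 16->9
rank(y): 10->5, 16->9, 1->1, 18->11, 12->7, 17->10, 15->8, 11->6, 4->3, 20->12, 3->2, 5->4
Step 2: d_i = R_x(i) - R_y(i); compute d_i^2.
  (3-5)^2=4, (4-9)^2=25, (6-1)^2=25, (10-11)^2=1, (12-7)^2=25, (11-10)^2=1, (2-8)^2=36, (8-6)^2=4, (1-3)^2=4, (7-12)^2=25, (5-2)^2=9, (9-4)^2=25
sum(d^2) = 184.
Step 3: rho = 1 - 6*184 / (12*(12^2 - 1)) = 1 - 1104/1716 = 0.356643.
Step 4: Under H0, t = rho * sqrt((n-2)/(1-rho^2)) = 1.2072 ~ t(10).
Step 5: Two-sided p-value from the t-distribution with 10 df = 0.255138.
Step 6: alpha = 0.05. fail to reject H0.

rho = 0.3566, p = 0.255138, fail to reject H0 at alpha = 0.05.
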